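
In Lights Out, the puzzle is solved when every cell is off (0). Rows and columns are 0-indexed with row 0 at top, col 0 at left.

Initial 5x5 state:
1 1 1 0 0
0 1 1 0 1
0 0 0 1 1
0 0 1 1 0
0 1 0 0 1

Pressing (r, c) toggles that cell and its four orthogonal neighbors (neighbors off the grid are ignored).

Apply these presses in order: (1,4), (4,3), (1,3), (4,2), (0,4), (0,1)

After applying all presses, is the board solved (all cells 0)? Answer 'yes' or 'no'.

After press 1 at (1,4):
1 1 1 0 1
0 1 1 1 0
0 0 0 1 0
0 0 1 1 0
0 1 0 0 1

After press 2 at (4,3):
1 1 1 0 1
0 1 1 1 0
0 0 0 1 0
0 0 1 0 0
0 1 1 1 0

After press 3 at (1,3):
1 1 1 1 1
0 1 0 0 1
0 0 0 0 0
0 0 1 0 0
0 1 1 1 0

After press 4 at (4,2):
1 1 1 1 1
0 1 0 0 1
0 0 0 0 0
0 0 0 0 0
0 0 0 0 0

After press 5 at (0,4):
1 1 1 0 0
0 1 0 0 0
0 0 0 0 0
0 0 0 0 0
0 0 0 0 0

After press 6 at (0,1):
0 0 0 0 0
0 0 0 0 0
0 0 0 0 0
0 0 0 0 0
0 0 0 0 0

Lights still on: 0

Answer: yes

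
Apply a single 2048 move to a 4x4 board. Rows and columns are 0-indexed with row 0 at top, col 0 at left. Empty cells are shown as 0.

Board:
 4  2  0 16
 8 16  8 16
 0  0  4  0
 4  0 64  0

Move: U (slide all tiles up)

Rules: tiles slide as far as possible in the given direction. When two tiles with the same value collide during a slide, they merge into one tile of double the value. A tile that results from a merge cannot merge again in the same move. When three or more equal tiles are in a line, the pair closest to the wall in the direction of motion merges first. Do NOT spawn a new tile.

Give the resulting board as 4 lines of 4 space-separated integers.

Answer:  4  2  8 32
 8 16  4  0
 4  0 64  0
 0  0  0  0

Derivation:
Slide up:
col 0: [4, 8, 0, 4] -> [4, 8, 4, 0]
col 1: [2, 16, 0, 0] -> [2, 16, 0, 0]
col 2: [0, 8, 4, 64] -> [8, 4, 64, 0]
col 3: [16, 16, 0, 0] -> [32, 0, 0, 0]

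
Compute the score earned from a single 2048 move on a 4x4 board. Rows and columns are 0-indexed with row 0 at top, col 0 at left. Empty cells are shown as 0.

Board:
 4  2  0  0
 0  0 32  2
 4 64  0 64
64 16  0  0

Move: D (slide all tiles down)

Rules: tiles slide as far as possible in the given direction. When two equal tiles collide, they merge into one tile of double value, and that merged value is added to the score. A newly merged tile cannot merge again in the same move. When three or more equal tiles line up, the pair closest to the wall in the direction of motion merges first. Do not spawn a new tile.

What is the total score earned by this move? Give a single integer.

Answer: 8

Derivation:
Slide down:
col 0: [4, 0, 4, 64] -> [0, 0, 8, 64]  score +8 (running 8)
col 1: [2, 0, 64, 16] -> [0, 2, 64, 16]  score +0 (running 8)
col 2: [0, 32, 0, 0] -> [0, 0, 0, 32]  score +0 (running 8)
col 3: [0, 2, 64, 0] -> [0, 0, 2, 64]  score +0 (running 8)
Board after move:
 0  0  0  0
 0  2  0  0
 8 64  0  2
64 16 32 64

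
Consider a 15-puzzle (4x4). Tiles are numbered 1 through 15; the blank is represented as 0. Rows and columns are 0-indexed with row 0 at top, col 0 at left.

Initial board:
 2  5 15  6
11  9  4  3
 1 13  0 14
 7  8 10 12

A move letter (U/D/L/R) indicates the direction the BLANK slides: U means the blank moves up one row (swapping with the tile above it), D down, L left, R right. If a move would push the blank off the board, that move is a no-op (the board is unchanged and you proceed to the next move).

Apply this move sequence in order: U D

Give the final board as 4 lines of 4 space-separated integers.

Answer:  2  5 15  6
11  9  4  3
 1 13  0 14
 7  8 10 12

Derivation:
After move 1 (U):
 2  5 15  6
11  9  0  3
 1 13  4 14
 7  8 10 12

After move 2 (D):
 2  5 15  6
11  9  4  3
 1 13  0 14
 7  8 10 12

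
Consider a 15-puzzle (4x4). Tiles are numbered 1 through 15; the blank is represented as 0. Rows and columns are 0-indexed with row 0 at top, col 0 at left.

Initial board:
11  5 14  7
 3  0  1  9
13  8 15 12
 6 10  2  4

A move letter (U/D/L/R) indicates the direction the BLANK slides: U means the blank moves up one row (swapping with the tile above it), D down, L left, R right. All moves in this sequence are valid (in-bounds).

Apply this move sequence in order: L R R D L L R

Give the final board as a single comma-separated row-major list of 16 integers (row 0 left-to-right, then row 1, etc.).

Answer: 11, 5, 14, 7, 3, 1, 15, 9, 13, 0, 8, 12, 6, 10, 2, 4

Derivation:
After move 1 (L):
11  5 14  7
 0  3  1  9
13  8 15 12
 6 10  2  4

After move 2 (R):
11  5 14  7
 3  0  1  9
13  8 15 12
 6 10  2  4

After move 3 (R):
11  5 14  7
 3  1  0  9
13  8 15 12
 6 10  2  4

After move 4 (D):
11  5 14  7
 3  1 15  9
13  8  0 12
 6 10  2  4

After move 5 (L):
11  5 14  7
 3  1 15  9
13  0  8 12
 6 10  2  4

After move 6 (L):
11  5 14  7
 3  1 15  9
 0 13  8 12
 6 10  2  4

After move 7 (R):
11  5 14  7
 3  1 15  9
13  0  8 12
 6 10  2  4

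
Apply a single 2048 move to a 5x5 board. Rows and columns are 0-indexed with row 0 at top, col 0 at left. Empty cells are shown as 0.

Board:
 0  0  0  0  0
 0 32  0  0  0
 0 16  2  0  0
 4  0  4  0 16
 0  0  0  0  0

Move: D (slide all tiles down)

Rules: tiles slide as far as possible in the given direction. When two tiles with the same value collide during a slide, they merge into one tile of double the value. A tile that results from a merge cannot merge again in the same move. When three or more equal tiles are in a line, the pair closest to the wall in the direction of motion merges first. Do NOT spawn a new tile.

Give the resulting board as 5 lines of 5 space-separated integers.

Slide down:
col 0: [0, 0, 0, 4, 0] -> [0, 0, 0, 0, 4]
col 1: [0, 32, 16, 0, 0] -> [0, 0, 0, 32, 16]
col 2: [0, 0, 2, 4, 0] -> [0, 0, 0, 2, 4]
col 3: [0, 0, 0, 0, 0] -> [0, 0, 0, 0, 0]
col 4: [0, 0, 0, 16, 0] -> [0, 0, 0, 0, 16]

Answer:  0  0  0  0  0
 0  0  0  0  0
 0  0  0  0  0
 0 32  2  0  0
 4 16  4  0 16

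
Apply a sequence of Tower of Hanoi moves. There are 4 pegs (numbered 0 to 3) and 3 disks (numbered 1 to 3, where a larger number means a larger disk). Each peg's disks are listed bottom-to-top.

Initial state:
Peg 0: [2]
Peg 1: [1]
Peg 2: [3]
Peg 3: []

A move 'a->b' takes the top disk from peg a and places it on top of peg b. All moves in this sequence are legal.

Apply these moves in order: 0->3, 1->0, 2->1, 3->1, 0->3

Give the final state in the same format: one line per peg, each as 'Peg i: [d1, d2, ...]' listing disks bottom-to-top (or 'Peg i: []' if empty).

After move 1 (0->3):
Peg 0: []
Peg 1: [1]
Peg 2: [3]
Peg 3: [2]

After move 2 (1->0):
Peg 0: [1]
Peg 1: []
Peg 2: [3]
Peg 3: [2]

After move 3 (2->1):
Peg 0: [1]
Peg 1: [3]
Peg 2: []
Peg 3: [2]

After move 4 (3->1):
Peg 0: [1]
Peg 1: [3, 2]
Peg 2: []
Peg 3: []

After move 5 (0->3):
Peg 0: []
Peg 1: [3, 2]
Peg 2: []
Peg 3: [1]

Answer: Peg 0: []
Peg 1: [3, 2]
Peg 2: []
Peg 3: [1]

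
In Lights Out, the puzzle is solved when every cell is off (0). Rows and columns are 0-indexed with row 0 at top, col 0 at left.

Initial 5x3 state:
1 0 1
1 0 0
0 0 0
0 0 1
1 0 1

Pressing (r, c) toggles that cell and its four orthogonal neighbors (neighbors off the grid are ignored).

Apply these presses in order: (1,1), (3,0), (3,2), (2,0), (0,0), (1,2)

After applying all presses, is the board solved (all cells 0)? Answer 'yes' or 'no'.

After press 1 at (1,1):
1 1 1
0 1 1
0 1 0
0 0 1
1 0 1

After press 2 at (3,0):
1 1 1
0 1 1
1 1 0
1 1 1
0 0 1

After press 3 at (3,2):
1 1 1
0 1 1
1 1 1
1 0 0
0 0 0

After press 4 at (2,0):
1 1 1
1 1 1
0 0 1
0 0 0
0 0 0

After press 5 at (0,0):
0 0 1
0 1 1
0 0 1
0 0 0
0 0 0

After press 6 at (1,2):
0 0 0
0 0 0
0 0 0
0 0 0
0 0 0

Lights still on: 0

Answer: yes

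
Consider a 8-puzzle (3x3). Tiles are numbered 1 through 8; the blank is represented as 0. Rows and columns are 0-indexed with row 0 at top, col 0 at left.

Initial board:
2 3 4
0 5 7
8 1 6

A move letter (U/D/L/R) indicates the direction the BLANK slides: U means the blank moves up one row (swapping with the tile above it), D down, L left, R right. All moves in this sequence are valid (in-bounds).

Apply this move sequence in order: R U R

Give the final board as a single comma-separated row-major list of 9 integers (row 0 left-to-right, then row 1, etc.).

After move 1 (R):
2 3 4
5 0 7
8 1 6

After move 2 (U):
2 0 4
5 3 7
8 1 6

After move 3 (R):
2 4 0
5 3 7
8 1 6

Answer: 2, 4, 0, 5, 3, 7, 8, 1, 6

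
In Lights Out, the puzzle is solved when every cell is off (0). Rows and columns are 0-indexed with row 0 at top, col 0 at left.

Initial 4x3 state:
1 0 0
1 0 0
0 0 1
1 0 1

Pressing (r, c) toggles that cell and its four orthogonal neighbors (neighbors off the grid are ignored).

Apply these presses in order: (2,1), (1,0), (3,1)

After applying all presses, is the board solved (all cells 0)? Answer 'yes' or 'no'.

Answer: yes

Derivation:
After press 1 at (2,1):
1 0 0
1 1 0
1 1 0
1 1 1

After press 2 at (1,0):
0 0 0
0 0 0
0 1 0
1 1 1

After press 3 at (3,1):
0 0 0
0 0 0
0 0 0
0 0 0

Lights still on: 0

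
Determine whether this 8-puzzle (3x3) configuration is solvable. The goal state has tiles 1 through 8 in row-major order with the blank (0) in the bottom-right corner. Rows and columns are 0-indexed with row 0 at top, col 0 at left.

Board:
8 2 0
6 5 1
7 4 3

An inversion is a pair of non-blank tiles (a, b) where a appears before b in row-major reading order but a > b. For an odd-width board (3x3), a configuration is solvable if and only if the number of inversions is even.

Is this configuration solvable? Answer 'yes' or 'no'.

Inversions (pairs i<j in row-major order where tile[i] > tile[j] > 0): 18
18 is even, so the puzzle is solvable.

Answer: yes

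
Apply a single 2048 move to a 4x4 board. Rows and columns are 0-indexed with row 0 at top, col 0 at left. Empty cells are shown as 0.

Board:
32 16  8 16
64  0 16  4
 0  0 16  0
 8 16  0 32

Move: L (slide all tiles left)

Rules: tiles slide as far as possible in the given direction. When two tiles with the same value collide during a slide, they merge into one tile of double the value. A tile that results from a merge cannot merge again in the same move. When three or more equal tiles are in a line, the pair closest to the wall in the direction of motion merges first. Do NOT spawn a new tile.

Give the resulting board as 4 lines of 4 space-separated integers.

Slide left:
row 0: [32, 16, 8, 16] -> [32, 16, 8, 16]
row 1: [64, 0, 16, 4] -> [64, 16, 4, 0]
row 2: [0, 0, 16, 0] -> [16, 0, 0, 0]
row 3: [8, 16, 0, 32] -> [8, 16, 32, 0]

Answer: 32 16  8 16
64 16  4  0
16  0  0  0
 8 16 32  0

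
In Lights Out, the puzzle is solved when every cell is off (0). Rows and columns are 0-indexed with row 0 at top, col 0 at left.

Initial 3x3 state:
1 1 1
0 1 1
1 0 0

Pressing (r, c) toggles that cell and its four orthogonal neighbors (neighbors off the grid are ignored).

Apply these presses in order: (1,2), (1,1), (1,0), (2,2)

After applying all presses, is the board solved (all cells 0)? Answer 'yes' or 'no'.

After press 1 at (1,2):
1 1 0
0 0 0
1 0 1

After press 2 at (1,1):
1 0 0
1 1 1
1 1 1

After press 3 at (1,0):
0 0 0
0 0 1
0 1 1

After press 4 at (2,2):
0 0 0
0 0 0
0 0 0

Lights still on: 0

Answer: yes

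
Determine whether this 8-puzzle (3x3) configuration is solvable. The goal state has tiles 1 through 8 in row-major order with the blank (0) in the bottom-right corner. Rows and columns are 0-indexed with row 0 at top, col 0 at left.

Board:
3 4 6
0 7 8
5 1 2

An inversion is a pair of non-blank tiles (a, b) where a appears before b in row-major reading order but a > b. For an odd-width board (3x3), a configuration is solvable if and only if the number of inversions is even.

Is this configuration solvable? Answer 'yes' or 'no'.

Answer: no

Derivation:
Inversions (pairs i<j in row-major order where tile[i] > tile[j] > 0): 15
15 is odd, so the puzzle is not solvable.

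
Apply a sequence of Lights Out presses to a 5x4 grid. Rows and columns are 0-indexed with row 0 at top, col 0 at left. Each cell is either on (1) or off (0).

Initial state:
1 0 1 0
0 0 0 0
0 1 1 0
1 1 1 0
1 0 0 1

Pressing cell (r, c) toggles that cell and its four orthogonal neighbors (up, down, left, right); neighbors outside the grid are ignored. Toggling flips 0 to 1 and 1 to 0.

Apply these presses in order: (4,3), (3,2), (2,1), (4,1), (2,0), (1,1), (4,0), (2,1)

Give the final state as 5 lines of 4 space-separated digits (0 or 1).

Answer: 1 1 1 0
0 1 1 0
1 1 0 0
1 1 0 0
1 0 1 0

Derivation:
After press 1 at (4,3):
1 0 1 0
0 0 0 0
0 1 1 0
1 1 1 1
1 0 1 0

After press 2 at (3,2):
1 0 1 0
0 0 0 0
0 1 0 0
1 0 0 0
1 0 0 0

After press 3 at (2,1):
1 0 1 0
0 1 0 0
1 0 1 0
1 1 0 0
1 0 0 0

After press 4 at (4,1):
1 0 1 0
0 1 0 0
1 0 1 0
1 0 0 0
0 1 1 0

After press 5 at (2,0):
1 0 1 0
1 1 0 0
0 1 1 0
0 0 0 0
0 1 1 0

After press 6 at (1,1):
1 1 1 0
0 0 1 0
0 0 1 0
0 0 0 0
0 1 1 0

After press 7 at (4,0):
1 1 1 0
0 0 1 0
0 0 1 0
1 0 0 0
1 0 1 0

After press 8 at (2,1):
1 1 1 0
0 1 1 0
1 1 0 0
1 1 0 0
1 0 1 0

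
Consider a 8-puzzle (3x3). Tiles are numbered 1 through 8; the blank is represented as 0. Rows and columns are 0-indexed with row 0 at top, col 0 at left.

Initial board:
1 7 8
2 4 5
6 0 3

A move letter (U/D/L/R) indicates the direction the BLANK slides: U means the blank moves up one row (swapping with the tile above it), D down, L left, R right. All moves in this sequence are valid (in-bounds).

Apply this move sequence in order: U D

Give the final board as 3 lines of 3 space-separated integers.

After move 1 (U):
1 7 8
2 0 5
6 4 3

After move 2 (D):
1 7 8
2 4 5
6 0 3

Answer: 1 7 8
2 4 5
6 0 3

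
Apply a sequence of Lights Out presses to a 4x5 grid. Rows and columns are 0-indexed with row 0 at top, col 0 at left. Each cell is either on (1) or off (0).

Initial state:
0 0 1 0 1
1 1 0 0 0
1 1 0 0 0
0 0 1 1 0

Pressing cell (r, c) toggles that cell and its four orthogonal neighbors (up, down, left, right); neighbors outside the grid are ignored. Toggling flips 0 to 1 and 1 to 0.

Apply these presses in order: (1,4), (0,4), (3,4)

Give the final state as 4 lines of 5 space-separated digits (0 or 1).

Answer: 0 0 1 1 1
1 1 0 1 0
1 1 0 0 0
0 0 1 0 1

Derivation:
After press 1 at (1,4):
0 0 1 0 0
1 1 0 1 1
1 1 0 0 1
0 0 1 1 0

After press 2 at (0,4):
0 0 1 1 1
1 1 0 1 0
1 1 0 0 1
0 0 1 1 0

After press 3 at (3,4):
0 0 1 1 1
1 1 0 1 0
1 1 0 0 0
0 0 1 0 1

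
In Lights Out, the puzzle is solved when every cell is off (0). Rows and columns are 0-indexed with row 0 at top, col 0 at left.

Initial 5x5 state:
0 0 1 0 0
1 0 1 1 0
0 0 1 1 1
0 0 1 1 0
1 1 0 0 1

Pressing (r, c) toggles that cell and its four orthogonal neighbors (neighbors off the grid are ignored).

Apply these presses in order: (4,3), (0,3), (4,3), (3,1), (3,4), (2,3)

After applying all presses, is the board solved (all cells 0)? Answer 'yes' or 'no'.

Answer: no

Derivation:
After press 1 at (4,3):
0 0 1 0 0
1 0 1 1 0
0 0 1 1 1
0 0 1 0 0
1 1 1 1 0

After press 2 at (0,3):
0 0 0 1 1
1 0 1 0 0
0 0 1 1 1
0 0 1 0 0
1 1 1 1 0

After press 3 at (4,3):
0 0 0 1 1
1 0 1 0 0
0 0 1 1 1
0 0 1 1 0
1 1 0 0 1

After press 4 at (3,1):
0 0 0 1 1
1 0 1 0 0
0 1 1 1 1
1 1 0 1 0
1 0 0 0 1

After press 5 at (3,4):
0 0 0 1 1
1 0 1 0 0
0 1 1 1 0
1 1 0 0 1
1 0 0 0 0

After press 6 at (2,3):
0 0 0 1 1
1 0 1 1 0
0 1 0 0 1
1 1 0 1 1
1 0 0 0 0

Lights still on: 12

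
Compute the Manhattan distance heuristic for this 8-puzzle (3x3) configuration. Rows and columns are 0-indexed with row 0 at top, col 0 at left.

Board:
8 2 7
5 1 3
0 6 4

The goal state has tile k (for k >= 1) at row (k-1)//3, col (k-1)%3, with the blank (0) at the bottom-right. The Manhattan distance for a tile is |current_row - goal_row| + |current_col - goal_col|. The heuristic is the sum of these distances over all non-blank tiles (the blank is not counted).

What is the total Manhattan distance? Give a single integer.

Answer: 16

Derivation:
Tile 8: at (0,0), goal (2,1), distance |0-2|+|0-1| = 3
Tile 2: at (0,1), goal (0,1), distance |0-0|+|1-1| = 0
Tile 7: at (0,2), goal (2,0), distance |0-2|+|2-0| = 4
Tile 5: at (1,0), goal (1,1), distance |1-1|+|0-1| = 1
Tile 1: at (1,1), goal (0,0), distance |1-0|+|1-0| = 2
Tile 3: at (1,2), goal (0,2), distance |1-0|+|2-2| = 1
Tile 6: at (2,1), goal (1,2), distance |2-1|+|1-2| = 2
Tile 4: at (2,2), goal (1,0), distance |2-1|+|2-0| = 3
Sum: 3 + 0 + 4 + 1 + 2 + 1 + 2 + 3 = 16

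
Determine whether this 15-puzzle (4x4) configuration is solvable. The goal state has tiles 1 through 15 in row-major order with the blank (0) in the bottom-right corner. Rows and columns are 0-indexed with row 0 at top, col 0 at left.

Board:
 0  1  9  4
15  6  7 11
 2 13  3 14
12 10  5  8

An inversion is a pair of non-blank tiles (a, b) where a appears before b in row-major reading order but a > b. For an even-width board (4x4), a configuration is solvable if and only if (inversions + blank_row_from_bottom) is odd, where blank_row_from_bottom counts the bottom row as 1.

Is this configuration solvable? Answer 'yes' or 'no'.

Answer: yes

Derivation:
Inversions: 45
Blank is in row 0 (0-indexed from top), which is row 4 counting from the bottom (bottom = 1).
45 + 4 = 49, which is odd, so the puzzle is solvable.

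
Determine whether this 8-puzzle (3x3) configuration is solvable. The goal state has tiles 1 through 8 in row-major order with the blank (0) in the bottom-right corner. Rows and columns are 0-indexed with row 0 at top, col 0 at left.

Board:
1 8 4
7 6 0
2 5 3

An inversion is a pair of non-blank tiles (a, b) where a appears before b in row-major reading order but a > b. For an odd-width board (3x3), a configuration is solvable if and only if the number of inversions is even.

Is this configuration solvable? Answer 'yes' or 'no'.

Inversions (pairs i<j in row-major order where tile[i] > tile[j] > 0): 16
16 is even, so the puzzle is solvable.

Answer: yes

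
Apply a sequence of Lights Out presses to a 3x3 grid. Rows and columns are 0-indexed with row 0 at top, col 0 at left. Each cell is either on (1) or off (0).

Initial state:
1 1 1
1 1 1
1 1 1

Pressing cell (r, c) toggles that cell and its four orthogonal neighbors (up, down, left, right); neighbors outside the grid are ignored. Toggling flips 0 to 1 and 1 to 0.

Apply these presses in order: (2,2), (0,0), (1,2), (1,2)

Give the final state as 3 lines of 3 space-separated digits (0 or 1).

After press 1 at (2,2):
1 1 1
1 1 0
1 0 0

After press 2 at (0,0):
0 0 1
0 1 0
1 0 0

After press 3 at (1,2):
0 0 0
0 0 1
1 0 1

After press 4 at (1,2):
0 0 1
0 1 0
1 0 0

Answer: 0 0 1
0 1 0
1 0 0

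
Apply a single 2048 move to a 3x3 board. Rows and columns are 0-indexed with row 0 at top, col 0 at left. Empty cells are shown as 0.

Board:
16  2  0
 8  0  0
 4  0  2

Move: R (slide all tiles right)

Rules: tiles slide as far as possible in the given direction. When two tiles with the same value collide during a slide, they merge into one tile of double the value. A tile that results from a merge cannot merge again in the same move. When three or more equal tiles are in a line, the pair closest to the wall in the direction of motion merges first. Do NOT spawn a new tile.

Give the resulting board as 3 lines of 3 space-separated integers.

Answer:  0 16  2
 0  0  8
 0  4  2

Derivation:
Slide right:
row 0: [16, 2, 0] -> [0, 16, 2]
row 1: [8, 0, 0] -> [0, 0, 8]
row 2: [4, 0, 2] -> [0, 4, 2]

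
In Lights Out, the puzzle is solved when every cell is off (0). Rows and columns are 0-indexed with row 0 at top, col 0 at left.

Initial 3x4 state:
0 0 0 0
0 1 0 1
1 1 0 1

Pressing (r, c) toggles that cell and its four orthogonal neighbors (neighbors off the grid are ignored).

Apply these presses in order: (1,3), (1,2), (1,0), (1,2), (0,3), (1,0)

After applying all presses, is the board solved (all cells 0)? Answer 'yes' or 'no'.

Answer: no

Derivation:
After press 1 at (1,3):
0 0 0 1
0 1 1 0
1 1 0 0

After press 2 at (1,2):
0 0 1 1
0 0 0 1
1 1 1 0

After press 3 at (1,0):
1 0 1 1
1 1 0 1
0 1 1 0

After press 4 at (1,2):
1 0 0 1
1 0 1 0
0 1 0 0

After press 5 at (0,3):
1 0 1 0
1 0 1 1
0 1 0 0

After press 6 at (1,0):
0 0 1 0
0 1 1 1
1 1 0 0

Lights still on: 6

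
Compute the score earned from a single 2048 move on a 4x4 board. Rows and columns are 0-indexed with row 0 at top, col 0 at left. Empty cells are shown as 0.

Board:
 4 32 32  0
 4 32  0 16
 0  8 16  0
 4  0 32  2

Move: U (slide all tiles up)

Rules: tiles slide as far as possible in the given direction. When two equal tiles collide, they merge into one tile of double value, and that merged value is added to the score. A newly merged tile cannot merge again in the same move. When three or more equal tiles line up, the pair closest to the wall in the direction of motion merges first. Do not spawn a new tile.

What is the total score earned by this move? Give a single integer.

Slide up:
col 0: [4, 4, 0, 4] -> [8, 4, 0, 0]  score +8 (running 8)
col 1: [32, 32, 8, 0] -> [64, 8, 0, 0]  score +64 (running 72)
col 2: [32, 0, 16, 32] -> [32, 16, 32, 0]  score +0 (running 72)
col 3: [0, 16, 0, 2] -> [16, 2, 0, 0]  score +0 (running 72)
Board after move:
 8 64 32 16
 4  8 16  2
 0  0 32  0
 0  0  0  0

Answer: 72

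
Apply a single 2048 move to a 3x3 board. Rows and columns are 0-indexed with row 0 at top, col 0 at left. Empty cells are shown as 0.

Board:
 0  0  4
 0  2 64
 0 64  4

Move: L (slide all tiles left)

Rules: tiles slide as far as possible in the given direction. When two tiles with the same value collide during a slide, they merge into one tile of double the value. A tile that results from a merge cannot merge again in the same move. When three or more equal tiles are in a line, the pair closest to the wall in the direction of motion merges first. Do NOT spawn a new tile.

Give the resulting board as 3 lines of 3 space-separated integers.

Slide left:
row 0: [0, 0, 4] -> [4, 0, 0]
row 1: [0, 2, 64] -> [2, 64, 0]
row 2: [0, 64, 4] -> [64, 4, 0]

Answer:  4  0  0
 2 64  0
64  4  0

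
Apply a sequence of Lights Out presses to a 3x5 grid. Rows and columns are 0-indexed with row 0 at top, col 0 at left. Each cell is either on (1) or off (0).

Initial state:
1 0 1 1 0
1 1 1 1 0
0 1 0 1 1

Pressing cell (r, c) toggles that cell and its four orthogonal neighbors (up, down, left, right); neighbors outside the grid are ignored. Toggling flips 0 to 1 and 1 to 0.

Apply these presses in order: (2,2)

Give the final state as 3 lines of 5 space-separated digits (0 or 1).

Answer: 1 0 1 1 0
1 1 0 1 0
0 0 1 0 1

Derivation:
After press 1 at (2,2):
1 0 1 1 0
1 1 0 1 0
0 0 1 0 1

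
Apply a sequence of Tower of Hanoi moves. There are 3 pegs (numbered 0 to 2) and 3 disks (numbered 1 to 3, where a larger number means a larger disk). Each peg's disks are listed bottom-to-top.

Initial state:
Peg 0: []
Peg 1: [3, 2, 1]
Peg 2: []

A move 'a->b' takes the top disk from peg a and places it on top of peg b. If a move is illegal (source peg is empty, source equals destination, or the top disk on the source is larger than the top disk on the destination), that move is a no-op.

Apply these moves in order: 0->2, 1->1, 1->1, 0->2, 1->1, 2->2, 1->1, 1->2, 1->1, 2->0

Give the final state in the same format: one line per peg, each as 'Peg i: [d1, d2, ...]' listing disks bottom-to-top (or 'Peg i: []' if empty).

Answer: Peg 0: [1]
Peg 1: [3, 2]
Peg 2: []

Derivation:
After move 1 (0->2):
Peg 0: []
Peg 1: [3, 2, 1]
Peg 2: []

After move 2 (1->1):
Peg 0: []
Peg 1: [3, 2, 1]
Peg 2: []

After move 3 (1->1):
Peg 0: []
Peg 1: [3, 2, 1]
Peg 2: []

After move 4 (0->2):
Peg 0: []
Peg 1: [3, 2, 1]
Peg 2: []

After move 5 (1->1):
Peg 0: []
Peg 1: [3, 2, 1]
Peg 2: []

After move 6 (2->2):
Peg 0: []
Peg 1: [3, 2, 1]
Peg 2: []

After move 7 (1->1):
Peg 0: []
Peg 1: [3, 2, 1]
Peg 2: []

After move 8 (1->2):
Peg 0: []
Peg 1: [3, 2]
Peg 2: [1]

After move 9 (1->1):
Peg 0: []
Peg 1: [3, 2]
Peg 2: [1]

After move 10 (2->0):
Peg 0: [1]
Peg 1: [3, 2]
Peg 2: []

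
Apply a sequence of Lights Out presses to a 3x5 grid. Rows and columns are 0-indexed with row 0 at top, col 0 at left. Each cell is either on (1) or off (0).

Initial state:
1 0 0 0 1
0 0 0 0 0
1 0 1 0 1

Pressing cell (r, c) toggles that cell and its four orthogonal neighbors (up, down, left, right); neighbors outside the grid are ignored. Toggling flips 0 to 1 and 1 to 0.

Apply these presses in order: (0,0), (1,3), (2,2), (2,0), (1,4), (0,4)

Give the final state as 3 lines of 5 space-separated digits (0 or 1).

After press 1 at (0,0):
0 1 0 0 1
1 0 0 0 0
1 0 1 0 1

After press 2 at (1,3):
0 1 0 1 1
1 0 1 1 1
1 0 1 1 1

After press 3 at (2,2):
0 1 0 1 1
1 0 0 1 1
1 1 0 0 1

After press 4 at (2,0):
0 1 0 1 1
0 0 0 1 1
0 0 0 0 1

After press 5 at (1,4):
0 1 0 1 0
0 0 0 0 0
0 0 0 0 0

After press 6 at (0,4):
0 1 0 0 1
0 0 0 0 1
0 0 0 0 0

Answer: 0 1 0 0 1
0 0 0 0 1
0 0 0 0 0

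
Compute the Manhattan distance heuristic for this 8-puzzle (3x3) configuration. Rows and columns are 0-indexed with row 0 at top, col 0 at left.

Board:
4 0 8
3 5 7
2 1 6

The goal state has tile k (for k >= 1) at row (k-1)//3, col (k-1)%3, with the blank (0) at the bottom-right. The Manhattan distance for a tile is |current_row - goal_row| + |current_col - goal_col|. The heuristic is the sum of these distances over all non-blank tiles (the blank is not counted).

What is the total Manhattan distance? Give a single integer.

Answer: 17

Derivation:
Tile 4: at (0,0), goal (1,0), distance |0-1|+|0-0| = 1
Tile 8: at (0,2), goal (2,1), distance |0-2|+|2-1| = 3
Tile 3: at (1,0), goal (0,2), distance |1-0|+|0-2| = 3
Tile 5: at (1,1), goal (1,1), distance |1-1|+|1-1| = 0
Tile 7: at (1,2), goal (2,0), distance |1-2|+|2-0| = 3
Tile 2: at (2,0), goal (0,1), distance |2-0|+|0-1| = 3
Tile 1: at (2,1), goal (0,0), distance |2-0|+|1-0| = 3
Tile 6: at (2,2), goal (1,2), distance |2-1|+|2-2| = 1
Sum: 1 + 3 + 3 + 0 + 3 + 3 + 3 + 1 = 17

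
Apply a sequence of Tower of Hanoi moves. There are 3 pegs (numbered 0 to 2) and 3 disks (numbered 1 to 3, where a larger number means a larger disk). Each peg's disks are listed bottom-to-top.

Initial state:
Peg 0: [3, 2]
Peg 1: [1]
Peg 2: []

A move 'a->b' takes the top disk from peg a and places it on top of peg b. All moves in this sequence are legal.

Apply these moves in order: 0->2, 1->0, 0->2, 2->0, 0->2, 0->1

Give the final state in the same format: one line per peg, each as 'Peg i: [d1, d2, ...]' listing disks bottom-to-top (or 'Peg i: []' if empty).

After move 1 (0->2):
Peg 0: [3]
Peg 1: [1]
Peg 2: [2]

After move 2 (1->0):
Peg 0: [3, 1]
Peg 1: []
Peg 2: [2]

After move 3 (0->2):
Peg 0: [3]
Peg 1: []
Peg 2: [2, 1]

After move 4 (2->0):
Peg 0: [3, 1]
Peg 1: []
Peg 2: [2]

After move 5 (0->2):
Peg 0: [3]
Peg 1: []
Peg 2: [2, 1]

After move 6 (0->1):
Peg 0: []
Peg 1: [3]
Peg 2: [2, 1]

Answer: Peg 0: []
Peg 1: [3]
Peg 2: [2, 1]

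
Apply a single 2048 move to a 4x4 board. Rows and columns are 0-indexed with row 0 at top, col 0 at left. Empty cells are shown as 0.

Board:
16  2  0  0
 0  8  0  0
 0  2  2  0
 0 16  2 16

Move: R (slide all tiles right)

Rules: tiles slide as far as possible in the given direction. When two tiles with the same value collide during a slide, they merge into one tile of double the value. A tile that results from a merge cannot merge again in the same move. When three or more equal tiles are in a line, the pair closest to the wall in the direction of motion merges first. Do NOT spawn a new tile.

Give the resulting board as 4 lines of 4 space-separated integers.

Slide right:
row 0: [16, 2, 0, 0] -> [0, 0, 16, 2]
row 1: [0, 8, 0, 0] -> [0, 0, 0, 8]
row 2: [0, 2, 2, 0] -> [0, 0, 0, 4]
row 3: [0, 16, 2, 16] -> [0, 16, 2, 16]

Answer:  0  0 16  2
 0  0  0  8
 0  0  0  4
 0 16  2 16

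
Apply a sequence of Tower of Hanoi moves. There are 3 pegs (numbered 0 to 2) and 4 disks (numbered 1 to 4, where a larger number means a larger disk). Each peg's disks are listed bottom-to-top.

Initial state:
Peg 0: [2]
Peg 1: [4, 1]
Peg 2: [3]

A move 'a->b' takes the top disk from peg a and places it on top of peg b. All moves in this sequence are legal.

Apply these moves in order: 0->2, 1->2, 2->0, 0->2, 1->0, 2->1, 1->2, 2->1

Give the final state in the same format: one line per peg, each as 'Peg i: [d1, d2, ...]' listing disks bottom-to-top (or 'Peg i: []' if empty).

Answer: Peg 0: [4]
Peg 1: [1]
Peg 2: [3, 2]

Derivation:
After move 1 (0->2):
Peg 0: []
Peg 1: [4, 1]
Peg 2: [3, 2]

After move 2 (1->2):
Peg 0: []
Peg 1: [4]
Peg 2: [3, 2, 1]

After move 3 (2->0):
Peg 0: [1]
Peg 1: [4]
Peg 2: [3, 2]

After move 4 (0->2):
Peg 0: []
Peg 1: [4]
Peg 2: [3, 2, 1]

After move 5 (1->0):
Peg 0: [4]
Peg 1: []
Peg 2: [3, 2, 1]

After move 6 (2->1):
Peg 0: [4]
Peg 1: [1]
Peg 2: [3, 2]

After move 7 (1->2):
Peg 0: [4]
Peg 1: []
Peg 2: [3, 2, 1]

After move 8 (2->1):
Peg 0: [4]
Peg 1: [1]
Peg 2: [3, 2]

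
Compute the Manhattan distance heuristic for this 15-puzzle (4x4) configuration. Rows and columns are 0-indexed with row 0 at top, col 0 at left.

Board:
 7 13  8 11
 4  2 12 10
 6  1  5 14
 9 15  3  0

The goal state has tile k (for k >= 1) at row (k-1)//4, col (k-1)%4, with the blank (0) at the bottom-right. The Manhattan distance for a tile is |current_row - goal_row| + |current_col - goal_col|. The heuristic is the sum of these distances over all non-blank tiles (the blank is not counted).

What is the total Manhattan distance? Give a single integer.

Answer: 38

Derivation:
Tile 7: (0,0)->(1,2) = 3
Tile 13: (0,1)->(3,0) = 4
Tile 8: (0,2)->(1,3) = 2
Tile 11: (0,3)->(2,2) = 3
Tile 4: (1,0)->(0,3) = 4
Tile 2: (1,1)->(0,1) = 1
Tile 12: (1,2)->(2,3) = 2
Tile 10: (1,3)->(2,1) = 3
Tile 6: (2,0)->(1,1) = 2
Tile 1: (2,1)->(0,0) = 3
Tile 5: (2,2)->(1,0) = 3
Tile 14: (2,3)->(3,1) = 3
Tile 9: (3,0)->(2,0) = 1
Tile 15: (3,1)->(3,2) = 1
Tile 3: (3,2)->(0,2) = 3
Sum: 3 + 4 + 2 + 3 + 4 + 1 + 2 + 3 + 2 + 3 + 3 + 3 + 1 + 1 + 3 = 38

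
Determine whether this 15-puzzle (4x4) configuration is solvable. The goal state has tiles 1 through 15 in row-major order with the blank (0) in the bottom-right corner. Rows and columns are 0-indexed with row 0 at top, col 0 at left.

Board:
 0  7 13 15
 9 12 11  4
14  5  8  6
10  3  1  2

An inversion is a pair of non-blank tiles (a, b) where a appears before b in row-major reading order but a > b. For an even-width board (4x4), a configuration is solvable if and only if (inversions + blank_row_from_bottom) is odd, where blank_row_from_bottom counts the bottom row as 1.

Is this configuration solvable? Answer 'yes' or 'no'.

Answer: no

Derivation:
Inversions: 78
Blank is in row 0 (0-indexed from top), which is row 4 counting from the bottom (bottom = 1).
78 + 4 = 82, which is even, so the puzzle is not solvable.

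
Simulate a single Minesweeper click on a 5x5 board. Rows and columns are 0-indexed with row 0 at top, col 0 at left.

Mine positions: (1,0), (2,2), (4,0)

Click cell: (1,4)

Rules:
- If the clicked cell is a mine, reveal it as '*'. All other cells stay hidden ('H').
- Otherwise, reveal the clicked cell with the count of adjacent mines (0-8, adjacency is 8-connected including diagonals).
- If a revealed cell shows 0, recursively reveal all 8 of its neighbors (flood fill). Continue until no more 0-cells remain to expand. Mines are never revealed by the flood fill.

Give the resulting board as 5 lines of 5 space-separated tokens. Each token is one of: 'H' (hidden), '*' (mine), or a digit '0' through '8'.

H 1 0 0 0
H 2 1 1 0
H H H 1 0
H 2 1 1 0
H 1 0 0 0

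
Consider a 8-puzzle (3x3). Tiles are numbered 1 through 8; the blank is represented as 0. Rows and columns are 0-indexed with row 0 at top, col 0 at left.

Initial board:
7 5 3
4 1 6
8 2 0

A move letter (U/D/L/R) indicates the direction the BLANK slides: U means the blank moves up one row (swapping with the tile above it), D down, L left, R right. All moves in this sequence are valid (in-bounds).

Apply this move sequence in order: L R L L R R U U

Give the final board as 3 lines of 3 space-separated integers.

After move 1 (L):
7 5 3
4 1 6
8 0 2

After move 2 (R):
7 5 3
4 1 6
8 2 0

After move 3 (L):
7 5 3
4 1 6
8 0 2

After move 4 (L):
7 5 3
4 1 6
0 8 2

After move 5 (R):
7 5 3
4 1 6
8 0 2

After move 6 (R):
7 5 3
4 1 6
8 2 0

After move 7 (U):
7 5 3
4 1 0
8 2 6

After move 8 (U):
7 5 0
4 1 3
8 2 6

Answer: 7 5 0
4 1 3
8 2 6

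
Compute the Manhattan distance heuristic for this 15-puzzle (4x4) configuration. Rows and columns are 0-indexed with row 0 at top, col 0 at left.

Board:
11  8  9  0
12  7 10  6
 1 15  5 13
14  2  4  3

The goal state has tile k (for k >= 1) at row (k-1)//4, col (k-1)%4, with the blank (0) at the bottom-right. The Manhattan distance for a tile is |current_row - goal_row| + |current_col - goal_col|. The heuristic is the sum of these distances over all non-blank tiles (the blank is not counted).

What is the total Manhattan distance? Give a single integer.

Tile 11: (0,0)->(2,2) = 4
Tile 8: (0,1)->(1,3) = 3
Tile 9: (0,2)->(2,0) = 4
Tile 12: (1,0)->(2,3) = 4
Tile 7: (1,1)->(1,2) = 1
Tile 10: (1,2)->(2,1) = 2
Tile 6: (1,3)->(1,1) = 2
Tile 1: (2,0)->(0,0) = 2
Tile 15: (2,1)->(3,2) = 2
Tile 5: (2,2)->(1,0) = 3
Tile 13: (2,3)->(3,0) = 4
Tile 14: (3,0)->(3,1) = 1
Tile 2: (3,1)->(0,1) = 3
Tile 4: (3,2)->(0,3) = 4
Tile 3: (3,3)->(0,2) = 4
Sum: 4 + 3 + 4 + 4 + 1 + 2 + 2 + 2 + 2 + 3 + 4 + 1 + 3 + 4 + 4 = 43

Answer: 43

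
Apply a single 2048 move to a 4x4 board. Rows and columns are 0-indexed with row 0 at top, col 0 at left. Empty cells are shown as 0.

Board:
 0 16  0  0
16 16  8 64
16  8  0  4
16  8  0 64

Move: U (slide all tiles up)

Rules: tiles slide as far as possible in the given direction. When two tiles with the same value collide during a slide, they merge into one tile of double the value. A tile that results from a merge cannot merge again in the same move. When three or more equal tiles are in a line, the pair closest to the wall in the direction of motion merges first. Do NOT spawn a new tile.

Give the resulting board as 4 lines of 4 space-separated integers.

Slide up:
col 0: [0, 16, 16, 16] -> [32, 16, 0, 0]
col 1: [16, 16, 8, 8] -> [32, 16, 0, 0]
col 2: [0, 8, 0, 0] -> [8, 0, 0, 0]
col 3: [0, 64, 4, 64] -> [64, 4, 64, 0]

Answer: 32 32  8 64
16 16  0  4
 0  0  0 64
 0  0  0  0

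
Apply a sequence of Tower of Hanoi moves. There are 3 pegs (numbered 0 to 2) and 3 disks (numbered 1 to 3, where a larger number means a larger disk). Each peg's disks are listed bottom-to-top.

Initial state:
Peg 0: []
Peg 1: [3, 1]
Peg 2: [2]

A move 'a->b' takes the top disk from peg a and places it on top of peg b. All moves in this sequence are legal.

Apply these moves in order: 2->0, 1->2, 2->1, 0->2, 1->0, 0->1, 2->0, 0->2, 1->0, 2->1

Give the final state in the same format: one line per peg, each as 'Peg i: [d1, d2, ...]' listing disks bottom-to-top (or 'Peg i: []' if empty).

Answer: Peg 0: [1]
Peg 1: [3, 2]
Peg 2: []

Derivation:
After move 1 (2->0):
Peg 0: [2]
Peg 1: [3, 1]
Peg 2: []

After move 2 (1->2):
Peg 0: [2]
Peg 1: [3]
Peg 2: [1]

After move 3 (2->1):
Peg 0: [2]
Peg 1: [3, 1]
Peg 2: []

After move 4 (0->2):
Peg 0: []
Peg 1: [3, 1]
Peg 2: [2]

After move 5 (1->0):
Peg 0: [1]
Peg 1: [3]
Peg 2: [2]

After move 6 (0->1):
Peg 0: []
Peg 1: [3, 1]
Peg 2: [2]

After move 7 (2->0):
Peg 0: [2]
Peg 1: [3, 1]
Peg 2: []

After move 8 (0->2):
Peg 0: []
Peg 1: [3, 1]
Peg 2: [2]

After move 9 (1->0):
Peg 0: [1]
Peg 1: [3]
Peg 2: [2]

After move 10 (2->1):
Peg 0: [1]
Peg 1: [3, 2]
Peg 2: []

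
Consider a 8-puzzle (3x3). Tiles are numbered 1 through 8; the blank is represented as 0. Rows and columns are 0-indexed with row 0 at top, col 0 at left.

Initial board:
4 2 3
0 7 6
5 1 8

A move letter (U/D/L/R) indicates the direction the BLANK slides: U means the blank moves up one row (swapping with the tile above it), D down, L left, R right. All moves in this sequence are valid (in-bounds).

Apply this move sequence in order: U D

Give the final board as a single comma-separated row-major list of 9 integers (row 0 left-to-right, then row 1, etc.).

After move 1 (U):
0 2 3
4 7 6
5 1 8

After move 2 (D):
4 2 3
0 7 6
5 1 8

Answer: 4, 2, 3, 0, 7, 6, 5, 1, 8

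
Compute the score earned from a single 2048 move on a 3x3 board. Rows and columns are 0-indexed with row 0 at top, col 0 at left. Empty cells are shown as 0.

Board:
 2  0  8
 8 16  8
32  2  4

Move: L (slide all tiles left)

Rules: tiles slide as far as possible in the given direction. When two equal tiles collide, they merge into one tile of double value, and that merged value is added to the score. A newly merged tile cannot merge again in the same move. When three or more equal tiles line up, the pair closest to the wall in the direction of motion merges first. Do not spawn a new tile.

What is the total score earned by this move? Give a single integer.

Answer: 0

Derivation:
Slide left:
row 0: [2, 0, 8] -> [2, 8, 0]  score +0 (running 0)
row 1: [8, 16, 8] -> [8, 16, 8]  score +0 (running 0)
row 2: [32, 2, 4] -> [32, 2, 4]  score +0 (running 0)
Board after move:
 2  8  0
 8 16  8
32  2  4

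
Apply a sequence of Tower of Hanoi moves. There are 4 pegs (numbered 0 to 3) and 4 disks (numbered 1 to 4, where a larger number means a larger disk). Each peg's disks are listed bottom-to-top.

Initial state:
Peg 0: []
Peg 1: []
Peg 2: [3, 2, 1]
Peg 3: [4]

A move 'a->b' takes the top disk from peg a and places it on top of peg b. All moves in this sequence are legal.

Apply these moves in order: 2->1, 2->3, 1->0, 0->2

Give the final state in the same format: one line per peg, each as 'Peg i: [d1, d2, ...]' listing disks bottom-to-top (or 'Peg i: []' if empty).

Answer: Peg 0: []
Peg 1: []
Peg 2: [3, 1]
Peg 3: [4, 2]

Derivation:
After move 1 (2->1):
Peg 0: []
Peg 1: [1]
Peg 2: [3, 2]
Peg 3: [4]

After move 2 (2->3):
Peg 0: []
Peg 1: [1]
Peg 2: [3]
Peg 3: [4, 2]

After move 3 (1->0):
Peg 0: [1]
Peg 1: []
Peg 2: [3]
Peg 3: [4, 2]

After move 4 (0->2):
Peg 0: []
Peg 1: []
Peg 2: [3, 1]
Peg 3: [4, 2]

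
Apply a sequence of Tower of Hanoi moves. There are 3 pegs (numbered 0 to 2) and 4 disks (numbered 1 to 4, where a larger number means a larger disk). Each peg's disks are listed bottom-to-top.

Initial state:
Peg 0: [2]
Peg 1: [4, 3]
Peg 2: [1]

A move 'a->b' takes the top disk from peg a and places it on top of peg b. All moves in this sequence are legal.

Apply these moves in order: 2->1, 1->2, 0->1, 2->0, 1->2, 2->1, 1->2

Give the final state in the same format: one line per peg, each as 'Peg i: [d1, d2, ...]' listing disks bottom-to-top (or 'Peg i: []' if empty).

Answer: Peg 0: [1]
Peg 1: [4, 3]
Peg 2: [2]

Derivation:
After move 1 (2->1):
Peg 0: [2]
Peg 1: [4, 3, 1]
Peg 2: []

After move 2 (1->2):
Peg 0: [2]
Peg 1: [4, 3]
Peg 2: [1]

After move 3 (0->1):
Peg 0: []
Peg 1: [4, 3, 2]
Peg 2: [1]

After move 4 (2->0):
Peg 0: [1]
Peg 1: [4, 3, 2]
Peg 2: []

After move 5 (1->2):
Peg 0: [1]
Peg 1: [4, 3]
Peg 2: [2]

After move 6 (2->1):
Peg 0: [1]
Peg 1: [4, 3, 2]
Peg 2: []

After move 7 (1->2):
Peg 0: [1]
Peg 1: [4, 3]
Peg 2: [2]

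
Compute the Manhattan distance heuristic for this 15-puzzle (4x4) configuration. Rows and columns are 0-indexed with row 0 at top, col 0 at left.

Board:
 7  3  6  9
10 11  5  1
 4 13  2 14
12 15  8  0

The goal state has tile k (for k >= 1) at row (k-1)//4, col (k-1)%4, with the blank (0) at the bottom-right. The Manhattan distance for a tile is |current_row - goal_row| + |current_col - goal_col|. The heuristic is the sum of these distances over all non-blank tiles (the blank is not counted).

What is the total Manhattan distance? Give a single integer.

Tile 7: (0,0)->(1,2) = 3
Tile 3: (0,1)->(0,2) = 1
Tile 6: (0,2)->(1,1) = 2
Tile 9: (0,3)->(2,0) = 5
Tile 10: (1,0)->(2,1) = 2
Tile 11: (1,1)->(2,2) = 2
Tile 5: (1,2)->(1,0) = 2
Tile 1: (1,3)->(0,0) = 4
Tile 4: (2,0)->(0,3) = 5
Tile 13: (2,1)->(3,0) = 2
Tile 2: (2,2)->(0,1) = 3
Tile 14: (2,3)->(3,1) = 3
Tile 12: (3,0)->(2,3) = 4
Tile 15: (3,1)->(3,2) = 1
Tile 8: (3,2)->(1,3) = 3
Sum: 3 + 1 + 2 + 5 + 2 + 2 + 2 + 4 + 5 + 2 + 3 + 3 + 4 + 1 + 3 = 42

Answer: 42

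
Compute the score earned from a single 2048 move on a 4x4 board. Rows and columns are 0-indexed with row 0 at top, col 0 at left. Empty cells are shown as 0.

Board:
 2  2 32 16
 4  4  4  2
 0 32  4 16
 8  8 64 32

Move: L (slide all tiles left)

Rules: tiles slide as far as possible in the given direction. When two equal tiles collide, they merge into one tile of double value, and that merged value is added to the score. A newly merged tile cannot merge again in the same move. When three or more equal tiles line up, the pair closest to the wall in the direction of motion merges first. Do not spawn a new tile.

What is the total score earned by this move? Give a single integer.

Slide left:
row 0: [2, 2, 32, 16] -> [4, 32, 16, 0]  score +4 (running 4)
row 1: [4, 4, 4, 2] -> [8, 4, 2, 0]  score +8 (running 12)
row 2: [0, 32, 4, 16] -> [32, 4, 16, 0]  score +0 (running 12)
row 3: [8, 8, 64, 32] -> [16, 64, 32, 0]  score +16 (running 28)
Board after move:
 4 32 16  0
 8  4  2  0
32  4 16  0
16 64 32  0

Answer: 28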